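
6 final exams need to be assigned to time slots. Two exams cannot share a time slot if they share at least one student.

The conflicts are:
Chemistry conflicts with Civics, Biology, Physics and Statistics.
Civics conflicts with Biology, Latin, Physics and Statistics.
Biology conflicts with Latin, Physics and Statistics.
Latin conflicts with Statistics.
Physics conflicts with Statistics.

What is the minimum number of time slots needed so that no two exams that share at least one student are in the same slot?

Chemistry, Civics, Biology, Physics, Statistics are mutually in conflict, so at least 5 time slots are needed.
5 time slots suffice: time slot 1 → {Biology}; time slot 2 → {Statistics}; time slot 3 → {Civics}; time slot 4 → {Latin, Physics}; time slot 5 → {Chemistry}. No two conflicting exams share a time slot.

5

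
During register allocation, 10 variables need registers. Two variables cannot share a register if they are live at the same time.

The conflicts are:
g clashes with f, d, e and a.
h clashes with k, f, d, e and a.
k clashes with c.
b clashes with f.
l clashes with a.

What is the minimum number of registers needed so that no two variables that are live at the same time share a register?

g and d conflict, so at least 2 registers are needed.
A valid assignment using 2 registers: g=1, h=1, k=2, b=1, l=1, c=1, f=2, d=2, e=2, a=2. No two conflicting variables share a register.

2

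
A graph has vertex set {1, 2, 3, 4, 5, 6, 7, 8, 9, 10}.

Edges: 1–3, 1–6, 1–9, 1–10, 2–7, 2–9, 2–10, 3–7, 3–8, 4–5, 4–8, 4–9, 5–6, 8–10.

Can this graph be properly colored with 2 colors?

The cycle 1-6-5-4-9-1 has odd length 5, so it cannot be 2-colored; at least 3 colors are needed.
So 2 colors are not enough.

No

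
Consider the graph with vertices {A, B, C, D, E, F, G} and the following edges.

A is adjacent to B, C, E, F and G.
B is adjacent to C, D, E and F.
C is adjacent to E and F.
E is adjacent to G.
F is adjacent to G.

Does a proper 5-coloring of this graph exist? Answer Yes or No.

The chromatic number is 4. A, B, C, E are mutually adjacent (a clique of size 4), so at least 4 colors are needed.
One proper 4-coloring: A=2, B=1, C=4, D=2, E=3, F=3, G=1.
Since 5 ≥ 4, a proper 5-coloring certainly exists.

Yes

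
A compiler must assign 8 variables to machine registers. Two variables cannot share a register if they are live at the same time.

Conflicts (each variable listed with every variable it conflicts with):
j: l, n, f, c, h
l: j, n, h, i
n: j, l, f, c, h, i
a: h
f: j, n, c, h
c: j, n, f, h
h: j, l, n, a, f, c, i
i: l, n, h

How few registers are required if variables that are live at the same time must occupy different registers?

5

j, n, f, c, h pairwise conflict, so at least 5 registers are needed.
5 registers suffice: register 1 → {h}; register 2 → {n, a}; register 3 → {j, i}; register 4 → {l, f}; register 5 → {c}. No two conflicting variables share a register.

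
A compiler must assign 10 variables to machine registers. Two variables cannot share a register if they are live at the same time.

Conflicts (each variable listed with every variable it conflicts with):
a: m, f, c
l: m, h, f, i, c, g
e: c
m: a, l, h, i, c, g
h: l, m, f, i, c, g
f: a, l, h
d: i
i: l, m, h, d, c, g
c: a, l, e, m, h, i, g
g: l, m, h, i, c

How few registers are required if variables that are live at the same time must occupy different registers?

l, m, h, i, c, g pairwise conflict, so at least 6 registers are needed.
6 registers suffice: a=2, l=3, e=2, m=4, h=2, f=1, d=1, i=5, c=1, g=6. Every pair that conflicts lands in different registers.

6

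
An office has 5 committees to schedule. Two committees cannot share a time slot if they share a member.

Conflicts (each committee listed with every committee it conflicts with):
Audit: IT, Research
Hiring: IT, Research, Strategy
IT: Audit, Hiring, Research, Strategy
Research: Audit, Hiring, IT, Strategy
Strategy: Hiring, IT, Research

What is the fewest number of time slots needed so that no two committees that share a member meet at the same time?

Hiring, IT, Research, Strategy pairwise conflict, so at least 4 time slots are needed.
4 time slots suffice: time slot 1 → {Research}; time slot 2 → {IT}; time slot 3 → {Audit, Hiring}; time slot 4 → {Strategy}. Each listed conflict is separated.

4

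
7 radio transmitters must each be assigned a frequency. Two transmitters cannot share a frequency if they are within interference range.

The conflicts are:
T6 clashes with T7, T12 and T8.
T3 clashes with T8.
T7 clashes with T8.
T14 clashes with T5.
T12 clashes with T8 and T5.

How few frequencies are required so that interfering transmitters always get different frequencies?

3

T6, T12, T8 pairwise conflict, so at least 3 frequencies are needed.
A valid assignment using 3 frequencies: T6=2, T3=2, T7=3, T14=2, T12=3, T8=1, T5=1. No two conflicting transmitters share a frequency.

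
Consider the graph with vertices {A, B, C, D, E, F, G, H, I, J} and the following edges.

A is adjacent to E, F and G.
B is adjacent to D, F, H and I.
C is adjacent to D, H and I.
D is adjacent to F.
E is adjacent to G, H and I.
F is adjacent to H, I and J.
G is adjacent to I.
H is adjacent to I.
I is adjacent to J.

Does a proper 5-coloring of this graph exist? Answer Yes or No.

The chromatic number is 4. B, F, H, I form a clique, so at least 4 colors are needed.
A valid assignment using 4 colors: A=red, B=yellow, C=blue, D=red, E=blue, F=blue, G=green, H=green, I=red, J=green.
Since 5 ≥ 4, a proper 5-coloring certainly exists.

Yes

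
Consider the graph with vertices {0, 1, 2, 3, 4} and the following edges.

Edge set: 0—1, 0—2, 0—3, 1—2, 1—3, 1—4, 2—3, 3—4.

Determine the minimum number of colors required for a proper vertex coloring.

4

0, 1, 2, 3 are mutually adjacent (a clique of size 4), so at least 4 colors are needed.
4 colors suffice: 0=d, 1=a, 2=c, 3=b, 4=c. Every edge joins two different colors.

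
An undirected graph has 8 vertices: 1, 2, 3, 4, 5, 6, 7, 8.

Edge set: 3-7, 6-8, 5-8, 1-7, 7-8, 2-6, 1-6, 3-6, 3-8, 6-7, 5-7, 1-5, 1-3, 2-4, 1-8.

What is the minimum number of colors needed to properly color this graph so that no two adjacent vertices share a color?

5

1, 3, 6, 7, 8 are mutually adjacent (a clique of size 5), so at least 5 colors are needed.
A valid assignment using 5 colors: 1=a, 2=a, 3=e, 4=b, 5=d, 6=d, 7=b, 8=c. No two adjacent vertices share a color.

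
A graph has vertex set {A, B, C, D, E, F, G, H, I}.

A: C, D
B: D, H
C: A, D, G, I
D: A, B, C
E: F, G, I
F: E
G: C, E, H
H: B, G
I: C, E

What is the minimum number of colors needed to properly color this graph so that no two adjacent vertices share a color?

3

A, C, D are pairwise adjacent, so at least 3 colors are needed.
3 colors suffice: color red → {C, E, H}; color blue → {D, F, G, I}; color green → {A, B}. No two adjacent vertices share a color.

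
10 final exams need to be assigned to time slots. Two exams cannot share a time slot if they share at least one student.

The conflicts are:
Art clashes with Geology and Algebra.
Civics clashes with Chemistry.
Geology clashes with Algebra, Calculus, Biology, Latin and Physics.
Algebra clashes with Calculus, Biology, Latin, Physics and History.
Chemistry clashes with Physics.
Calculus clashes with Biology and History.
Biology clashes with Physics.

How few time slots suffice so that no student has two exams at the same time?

4

Geology, Algebra, Biology, Physics are mutually in conflict, so at least 4 time slots are needed.
4 time slots suffice: time slot 1 → {Algebra, Chemistry}; time slot 2 → {Civics, Geology, History}; time slot 3 → {Art, Biology, Latin}; time slot 4 → {Calculus, Physics}. Each listed conflict is separated.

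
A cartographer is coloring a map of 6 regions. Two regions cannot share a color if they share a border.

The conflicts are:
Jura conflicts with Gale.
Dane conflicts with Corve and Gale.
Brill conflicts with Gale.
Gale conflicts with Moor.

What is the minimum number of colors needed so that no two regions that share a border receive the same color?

Jura and Gale conflict, so at least 2 colors are needed.
2 colors suffice: Jura=2, Dane=2, Brill=2, Corve=1, Gale=1, Moor=2. Each listed conflict is separated.

2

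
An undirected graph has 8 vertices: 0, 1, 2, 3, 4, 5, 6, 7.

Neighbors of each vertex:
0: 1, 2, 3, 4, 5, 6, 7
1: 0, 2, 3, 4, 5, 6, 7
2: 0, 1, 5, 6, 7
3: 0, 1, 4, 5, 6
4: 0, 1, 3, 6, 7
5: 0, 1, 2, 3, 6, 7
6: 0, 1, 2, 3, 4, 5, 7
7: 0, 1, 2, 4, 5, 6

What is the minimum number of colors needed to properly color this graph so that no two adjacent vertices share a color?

0, 1, 2, 5, 6, 7 form a clique, so at least 6 colors are needed.
6 colors suffice: color red → {6}; color blue → {1}; color green → {0}; color yellow → {4, 5}; color purple → {3, 7}; color orange → {2}. Each edge has distinct colors on its endpoints.

6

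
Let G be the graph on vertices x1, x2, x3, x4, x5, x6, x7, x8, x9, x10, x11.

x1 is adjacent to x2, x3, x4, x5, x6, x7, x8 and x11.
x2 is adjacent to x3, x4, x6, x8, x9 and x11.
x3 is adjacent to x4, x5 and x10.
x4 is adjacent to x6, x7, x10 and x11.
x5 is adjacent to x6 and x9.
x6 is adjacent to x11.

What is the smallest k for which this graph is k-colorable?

5

x1, x2, x4, x6, x11 form a clique, so at least 5 colors are needed.
A valid assignment using 5 colors: x1=R, x2=G, x3=Y, x4=B, x5=B, x6=Y, x7=G, x8=B, x9=R, x10=R, x11=P. No two adjacent vertices share a color.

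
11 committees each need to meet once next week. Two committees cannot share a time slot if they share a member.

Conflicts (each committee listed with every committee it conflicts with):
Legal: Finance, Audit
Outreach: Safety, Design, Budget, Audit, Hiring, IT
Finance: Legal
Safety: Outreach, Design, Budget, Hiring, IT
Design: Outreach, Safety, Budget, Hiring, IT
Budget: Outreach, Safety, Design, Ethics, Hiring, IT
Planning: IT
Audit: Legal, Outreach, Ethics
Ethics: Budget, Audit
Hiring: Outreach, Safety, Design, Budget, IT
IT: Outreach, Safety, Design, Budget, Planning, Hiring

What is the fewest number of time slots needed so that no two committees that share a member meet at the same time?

Outreach, Safety, Design, Budget, Hiring, IT are mutually in conflict, so at least 6 time slots are needed.
6 time slots suffice: Legal=1, Outreach=1, Finance=2, Safety=6, Design=4, Budget=3, Planning=1, Audit=2, Ethics=1, Hiring=5, IT=2. Every pair that conflicts lands in different time slots.

6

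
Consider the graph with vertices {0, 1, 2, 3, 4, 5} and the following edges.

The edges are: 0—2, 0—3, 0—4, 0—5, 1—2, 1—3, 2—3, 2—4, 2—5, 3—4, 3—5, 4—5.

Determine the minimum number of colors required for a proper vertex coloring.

5

0, 2, 3, 4, 5 are mutually adjacent (a clique of size 5), so at least 5 colors are needed.
One proper 5-coloring: 0=c, 1=c, 2=a, 3=b, 4=d, 5=e. Each edge has distinct colors on its endpoints.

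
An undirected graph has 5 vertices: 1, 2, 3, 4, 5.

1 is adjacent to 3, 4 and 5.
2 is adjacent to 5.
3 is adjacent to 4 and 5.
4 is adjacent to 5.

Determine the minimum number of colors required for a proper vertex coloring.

1, 3, 4, 5 are pairwise adjacent (a clique of size 4), so at least 4 colors are needed.
4 colors suffice: color a → {5}; color b → {1, 2}; color c → {4}; color d → {3}. No two adjacent vertices share a color.

4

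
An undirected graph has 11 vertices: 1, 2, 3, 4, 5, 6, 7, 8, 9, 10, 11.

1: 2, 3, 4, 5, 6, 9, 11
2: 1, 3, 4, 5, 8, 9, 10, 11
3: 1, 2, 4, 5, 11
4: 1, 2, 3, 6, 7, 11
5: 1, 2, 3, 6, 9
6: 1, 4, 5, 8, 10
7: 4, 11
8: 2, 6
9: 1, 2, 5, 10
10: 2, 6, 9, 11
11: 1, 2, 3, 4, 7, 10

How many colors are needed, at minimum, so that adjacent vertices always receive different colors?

1, 2, 3, 4, 11 are mutually adjacent (a clique of size 5), so at least 5 colors are needed.
One proper 5-coloring: 1=b, 2=a, 3=e, 4=d, 5=c, 6=a, 7=a, 8=b, 9=d, 10=b, 11=c. No two adjacent vertices share a color.

5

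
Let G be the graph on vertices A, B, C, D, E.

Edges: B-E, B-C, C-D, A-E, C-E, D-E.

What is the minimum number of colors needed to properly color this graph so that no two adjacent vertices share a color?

C, D, E form a triangle, so at least 3 colors are needed.
3 colors suffice: color red → {E}; color blue → {A, C}; color green → {B, D}. Each edge has distinct colors on its endpoints.

3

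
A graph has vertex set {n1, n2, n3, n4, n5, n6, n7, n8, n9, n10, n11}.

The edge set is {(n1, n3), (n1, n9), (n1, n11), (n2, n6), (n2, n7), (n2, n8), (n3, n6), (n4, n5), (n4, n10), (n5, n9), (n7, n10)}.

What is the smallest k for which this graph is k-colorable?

The cycle n10-n4-n5-n9-n1-n3-n6-n2-n7-n10 has odd length 9, so it cannot be 2-colored; at least 3 colors are needed.
One proper 3-coloring: n1=1, n2=1, n3=3, n4=2, n5=1, n6=2, n7=2, n8=2, n9=2, n10=1, n11=2. No two adjacent vertices share a color.

3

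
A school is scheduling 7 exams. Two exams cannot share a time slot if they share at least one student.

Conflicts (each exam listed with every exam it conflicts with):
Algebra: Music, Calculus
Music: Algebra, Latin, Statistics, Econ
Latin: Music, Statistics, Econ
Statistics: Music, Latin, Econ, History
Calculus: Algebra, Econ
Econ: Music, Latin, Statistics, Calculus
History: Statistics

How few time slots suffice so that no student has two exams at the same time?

4

Music, Latin, Statistics, Econ are mutually in conflict, so at least 4 time slots are needed.
4 time slots suffice: Algebra=2, Music=1, Latin=4, Statistics=2, Calculus=1, Econ=3, History=1. Each listed conflict is separated.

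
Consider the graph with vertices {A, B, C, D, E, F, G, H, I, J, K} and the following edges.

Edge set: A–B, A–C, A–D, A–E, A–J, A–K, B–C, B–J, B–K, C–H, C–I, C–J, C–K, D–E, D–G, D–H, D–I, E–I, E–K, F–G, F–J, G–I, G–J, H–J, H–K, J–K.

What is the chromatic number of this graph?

5

A, B, C, J, K are pairwise adjacent (a clique of size 5), so at least 5 colors are needed.
A valid assignment using 5 colors: A=blue, B=purple, C=yellow, D=red, E=yellow, F=blue, G=green, H=blue, I=blue, J=red, K=green. Each edge has distinct colors on its endpoints.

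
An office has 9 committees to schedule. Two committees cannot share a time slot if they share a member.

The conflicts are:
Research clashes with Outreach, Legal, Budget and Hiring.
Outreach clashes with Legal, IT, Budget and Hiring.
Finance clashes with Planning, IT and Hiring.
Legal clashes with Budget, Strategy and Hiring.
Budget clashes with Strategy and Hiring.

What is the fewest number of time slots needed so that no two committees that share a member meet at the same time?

Research, Outreach, Legal, Budget, Hiring all conflict with each other, so at least 5 time slots are needed.
Using 5 time slots: Research=5, Outreach=2, Finance=2, Planning=1, Legal=3, IT=1, Budget=4, Strategy=1, Hiring=1. Every pair that conflicts lands in different time slots.

5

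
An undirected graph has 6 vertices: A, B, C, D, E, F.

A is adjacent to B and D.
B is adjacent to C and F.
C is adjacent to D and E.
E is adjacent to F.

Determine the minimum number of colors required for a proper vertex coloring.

A and D are adjacent, so at least 2 colors are needed.
One proper 2-coloring: A=red, B=blue, C=red, D=blue, E=blue, F=red. Each edge has distinct colors on its endpoints.

2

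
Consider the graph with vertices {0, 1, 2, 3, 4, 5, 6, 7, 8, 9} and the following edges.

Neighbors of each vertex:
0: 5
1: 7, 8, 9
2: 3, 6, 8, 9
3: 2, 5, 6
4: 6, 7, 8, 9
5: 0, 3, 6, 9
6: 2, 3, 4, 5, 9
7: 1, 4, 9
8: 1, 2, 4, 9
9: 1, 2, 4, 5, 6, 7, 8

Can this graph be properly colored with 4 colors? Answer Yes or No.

Yes

The chromatic number is 3. 1, 7, 9 form a triangle, so at least 3 colors are needed.
3 colors suffice: color red → {0, 3, 9}; color blue → {6, 7, 8}; color green → {1, 2, 4, 5}.
Since 4 ≥ 3, a proper 4-coloring certainly exists.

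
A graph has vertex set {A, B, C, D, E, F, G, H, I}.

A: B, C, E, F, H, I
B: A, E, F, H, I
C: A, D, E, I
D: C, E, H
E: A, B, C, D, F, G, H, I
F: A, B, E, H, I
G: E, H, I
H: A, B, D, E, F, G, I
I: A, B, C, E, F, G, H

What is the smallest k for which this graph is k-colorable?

6

A, B, E, F, H, I form a clique, so at least 6 colors are needed.
6 colors suffice: color 1 → {E}; color 2 → {D, I}; color 3 → {C, H}; color 4 → {A, G}; color 5 → {F}; color 6 → {B}. Each edge has distinct colors on its endpoints.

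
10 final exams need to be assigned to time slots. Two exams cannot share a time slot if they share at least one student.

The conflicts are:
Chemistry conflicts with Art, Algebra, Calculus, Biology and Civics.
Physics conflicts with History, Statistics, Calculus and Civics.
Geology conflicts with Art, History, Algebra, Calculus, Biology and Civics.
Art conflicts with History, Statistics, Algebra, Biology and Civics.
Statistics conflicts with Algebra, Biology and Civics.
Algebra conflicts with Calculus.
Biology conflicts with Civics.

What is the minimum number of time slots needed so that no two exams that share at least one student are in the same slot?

Geology, Art, Biology, Civics are mutually in conflict, so at least 4 time slots are needed.
4 time slots suffice: time slot 1 → {Physics, Art}; time slot 2 → {History, Algebra, Civics}; time slot 3 → {Chemistry, Geology, Statistics}; time slot 4 → {Calculus, Biology}. Each listed conflict is separated.

4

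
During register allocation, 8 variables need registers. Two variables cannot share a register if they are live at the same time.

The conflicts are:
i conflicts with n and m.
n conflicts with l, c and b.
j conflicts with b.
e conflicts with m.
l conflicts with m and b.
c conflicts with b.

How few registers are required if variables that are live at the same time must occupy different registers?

n, l, b pairwise conflict, so at least 3 registers are needed.
3 registers suffice: register 1 → {m, b}; register 2 → {n, j, e}; register 3 → {i, l, c}. No two conflicting variables share a register.

3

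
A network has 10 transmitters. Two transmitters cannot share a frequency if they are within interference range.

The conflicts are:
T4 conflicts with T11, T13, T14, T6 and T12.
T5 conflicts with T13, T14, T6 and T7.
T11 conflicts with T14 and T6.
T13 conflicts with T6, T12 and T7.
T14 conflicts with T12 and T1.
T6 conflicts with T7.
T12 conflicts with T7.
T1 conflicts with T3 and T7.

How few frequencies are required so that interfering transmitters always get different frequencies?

T5, T13, T6, T7 pairwise conflict, so at least 4 frequencies are needed.
A valid assignment using 4 frequencies: T4=3, T5=4, T11=4, T13=1, T14=1, T6=2, T12=2, T1=2, T3=1, T7=3. Each listed conflict is separated.

4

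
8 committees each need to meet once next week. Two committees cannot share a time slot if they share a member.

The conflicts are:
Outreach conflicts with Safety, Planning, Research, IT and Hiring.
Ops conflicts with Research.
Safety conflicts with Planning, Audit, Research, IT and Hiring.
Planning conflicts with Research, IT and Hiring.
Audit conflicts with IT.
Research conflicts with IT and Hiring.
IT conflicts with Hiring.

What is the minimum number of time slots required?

6

Outreach, Safety, Planning, Research, IT, Hiring pairwise conflict, so at least 6 time slots are needed.
6 time slots suffice: time slot 1 → {Audit, Research}; time slot 2 → {Ops, IT}; time slot 3 → {Safety}; time slot 4 → {Planning}; time slot 5 → {Hiring}; time slot 6 → {Outreach}. No two conflicting committees share a time slot.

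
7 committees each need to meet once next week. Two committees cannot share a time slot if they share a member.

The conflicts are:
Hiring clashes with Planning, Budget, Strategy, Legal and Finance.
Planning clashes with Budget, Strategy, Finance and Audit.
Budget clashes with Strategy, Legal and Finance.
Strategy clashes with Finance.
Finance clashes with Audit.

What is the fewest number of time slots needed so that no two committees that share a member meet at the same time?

5

Hiring, Planning, Budget, Strategy, Finance pairwise conflict, so at least 5 time slots are needed.
Using 5 time slots: Hiring=2, Planning=3, Budget=1, Strategy=5, Legal=3, Finance=4, Audit=1. Every pair that conflicts lands in different time slots.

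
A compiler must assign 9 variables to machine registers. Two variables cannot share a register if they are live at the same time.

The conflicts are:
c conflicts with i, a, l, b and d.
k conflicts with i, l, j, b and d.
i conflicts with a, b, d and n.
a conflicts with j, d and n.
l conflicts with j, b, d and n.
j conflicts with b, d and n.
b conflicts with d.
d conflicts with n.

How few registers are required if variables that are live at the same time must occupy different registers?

k, l, j, b, d pairwise conflict, so at least 5 registers are needed.
5 registers suffice: register 1 → {d}; register 2 → {i, l}; register 3 → {a, b}; register 4 → {c, j}; register 5 → {k, n}. Each listed conflict is separated.

5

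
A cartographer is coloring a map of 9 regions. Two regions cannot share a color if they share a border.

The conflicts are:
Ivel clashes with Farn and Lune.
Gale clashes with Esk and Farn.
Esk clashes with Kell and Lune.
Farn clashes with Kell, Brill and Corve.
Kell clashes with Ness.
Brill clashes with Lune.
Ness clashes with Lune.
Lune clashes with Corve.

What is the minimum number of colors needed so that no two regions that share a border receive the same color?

3

The cycle Farn-Kell-Ness-Lune-Brill-Farn has odd length 5, so it cannot be 2-colored; at least 3 colors are needed.
One proper 3-coloring: Ivel=2, Gale=3, Esk=2, Farn=1, Kell=3, Brill=2, Ness=2, Lune=1, Corve=2. Each listed conflict is separated.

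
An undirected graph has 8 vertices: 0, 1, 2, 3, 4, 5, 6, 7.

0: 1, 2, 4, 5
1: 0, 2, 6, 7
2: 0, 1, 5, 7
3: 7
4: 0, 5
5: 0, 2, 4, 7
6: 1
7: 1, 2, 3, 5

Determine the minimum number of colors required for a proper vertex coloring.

3

1, 2, 7 are mutually adjacent, so at least 3 colors are needed.
3 colors suffice: color a → {0, 6, 7}; color b → {1, 3, 5}; color c → {2, 4}. No two adjacent vertices share a color.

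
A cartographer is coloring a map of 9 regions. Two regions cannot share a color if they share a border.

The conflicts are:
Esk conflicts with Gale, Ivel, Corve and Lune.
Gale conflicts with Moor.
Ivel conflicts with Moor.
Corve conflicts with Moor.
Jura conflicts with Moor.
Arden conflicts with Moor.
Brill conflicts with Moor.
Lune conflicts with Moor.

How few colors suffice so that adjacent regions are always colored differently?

Jura and Moor conflict, so at least 2 colors are needed.
2 colors suffice: Esk=1, Gale=2, Ivel=2, Corve=2, Jura=2, Arden=2, Brill=2, Lune=2, Moor=1. Each listed conflict is separated.

2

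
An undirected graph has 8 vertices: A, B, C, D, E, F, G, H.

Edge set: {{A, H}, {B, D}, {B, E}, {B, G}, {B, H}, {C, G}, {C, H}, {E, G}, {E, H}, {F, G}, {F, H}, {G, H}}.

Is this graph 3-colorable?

B, E, G, H form a clique, so at least 4 colors are needed.
So 3 colors are not enough.

No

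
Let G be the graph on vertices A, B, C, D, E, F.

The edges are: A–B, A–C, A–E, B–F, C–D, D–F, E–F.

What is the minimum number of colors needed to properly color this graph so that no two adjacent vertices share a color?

3

The cycle C-A-B-F-D-C has odd length 5, so it cannot be 2-colored; at least 3 colors are needed.
3 colors suffice: A=1, B=2, C=3, D=2, E=2, F=1. Each edge has distinct colors on its endpoints.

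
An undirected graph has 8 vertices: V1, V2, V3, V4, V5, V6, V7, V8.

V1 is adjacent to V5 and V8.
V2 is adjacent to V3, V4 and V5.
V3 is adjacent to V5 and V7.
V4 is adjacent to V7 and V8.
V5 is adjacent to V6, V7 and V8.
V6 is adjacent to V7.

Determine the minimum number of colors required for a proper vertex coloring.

V1, V5, V8 are pairwise adjacent, so at least 3 colors are needed.
3 colors suffice: color 1 → {V4, V5}; color 2 → {V2, V7, V8}; color 3 → {V1, V3, V6}. Each edge has distinct colors on its endpoints.

3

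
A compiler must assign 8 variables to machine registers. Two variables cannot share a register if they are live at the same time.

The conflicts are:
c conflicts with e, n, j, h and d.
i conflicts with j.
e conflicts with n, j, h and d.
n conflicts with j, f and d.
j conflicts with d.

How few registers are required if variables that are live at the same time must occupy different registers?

5

c, e, n, j, d pairwise conflict, so at least 5 registers are needed.
5 registers suffice: register 1 → {i, n, h}; register 2 → {j, f}; register 3 → {e}; register 4 → {c}; register 5 → {d}. Each listed conflict is separated.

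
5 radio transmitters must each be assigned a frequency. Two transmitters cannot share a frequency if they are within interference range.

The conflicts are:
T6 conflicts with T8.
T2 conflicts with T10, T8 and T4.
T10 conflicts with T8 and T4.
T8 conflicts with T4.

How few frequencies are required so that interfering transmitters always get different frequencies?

T2, T10, T8, T4 are mutually in conflict, so at least 4 frequencies are needed.
4 frequencies suffice: frequency 1 → {T8}; frequency 2 → {T6, T10}; frequency 3 → {T4}; frequency 4 → {T2}. No two conflicting transmitters share a frequency.

4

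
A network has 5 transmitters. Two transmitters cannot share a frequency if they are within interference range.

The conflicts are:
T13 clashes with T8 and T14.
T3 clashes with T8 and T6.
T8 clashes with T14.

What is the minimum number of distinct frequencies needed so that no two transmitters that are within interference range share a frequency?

3

T13, T8, T14 are mutually in conflict, so at least 3 frequencies are needed.
3 frequencies suffice: frequency 1 → {T8, T6}; frequency 2 → {T3, T14}; frequency 3 → {T13}. Every pair that conflicts lands in different frequencies.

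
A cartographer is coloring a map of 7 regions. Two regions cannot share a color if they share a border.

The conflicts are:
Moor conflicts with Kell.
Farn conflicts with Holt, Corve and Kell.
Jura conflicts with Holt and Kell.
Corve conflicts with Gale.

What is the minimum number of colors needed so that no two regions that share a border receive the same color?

2

Corve and Gale conflict, so at least 2 colors are needed.
One proper 2-coloring: Moor=1, Farn=1, Jura=1, Holt=2, Corve=2, Kell=2, Gale=1. Each listed conflict is separated.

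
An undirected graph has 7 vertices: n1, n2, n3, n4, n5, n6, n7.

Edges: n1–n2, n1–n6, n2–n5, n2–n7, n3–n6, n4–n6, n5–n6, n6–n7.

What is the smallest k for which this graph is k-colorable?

n2 and n5 are adjacent, so at least 2 colors are needed.
2 colors suffice: color 1 → {n2, n6}; color 2 → {n1, n3, n4, n5, n7}. No two adjacent vertices share a color.

2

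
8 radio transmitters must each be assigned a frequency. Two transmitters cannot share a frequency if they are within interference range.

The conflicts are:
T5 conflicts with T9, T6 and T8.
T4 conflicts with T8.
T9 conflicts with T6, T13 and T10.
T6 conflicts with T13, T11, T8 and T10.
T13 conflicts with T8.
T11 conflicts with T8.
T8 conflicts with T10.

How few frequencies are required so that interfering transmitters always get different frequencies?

T5, T9, T6 all conflict with each other, so at least 3 frequencies are needed.
A valid assignment using 3 frequencies: T5=3, T4=1, T9=2, T6=1, T13=3, T11=3, T8=2, T10=3. Each listed conflict is separated.

3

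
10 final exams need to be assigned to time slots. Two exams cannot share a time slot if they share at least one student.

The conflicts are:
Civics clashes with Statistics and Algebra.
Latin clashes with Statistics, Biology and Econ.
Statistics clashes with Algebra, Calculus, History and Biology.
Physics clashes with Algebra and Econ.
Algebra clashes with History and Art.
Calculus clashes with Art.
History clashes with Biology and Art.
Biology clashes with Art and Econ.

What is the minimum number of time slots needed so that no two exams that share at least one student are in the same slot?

Latin, Statistics, Biology pairwise conflict, so at least 3 time slots are needed.
Using 3 time slots: Civics=3, Latin=3, Statistics=1, Physics=3, Algebra=2, Calculus=2, History=3, Biology=2, Art=1, Econ=1. No two conflicting exams share a time slot.

3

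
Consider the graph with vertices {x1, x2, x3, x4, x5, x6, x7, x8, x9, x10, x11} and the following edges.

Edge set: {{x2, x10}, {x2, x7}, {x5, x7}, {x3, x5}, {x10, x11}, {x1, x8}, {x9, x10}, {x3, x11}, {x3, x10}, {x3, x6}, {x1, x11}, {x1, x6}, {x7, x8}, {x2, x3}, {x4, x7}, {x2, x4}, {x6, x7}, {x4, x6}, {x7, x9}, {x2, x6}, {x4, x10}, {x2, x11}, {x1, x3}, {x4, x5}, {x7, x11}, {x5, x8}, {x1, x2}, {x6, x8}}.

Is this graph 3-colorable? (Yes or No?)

No

x2, x3, x10, x11 form a clique, so at least 4 colors are needed.
So 3 colors are not enough.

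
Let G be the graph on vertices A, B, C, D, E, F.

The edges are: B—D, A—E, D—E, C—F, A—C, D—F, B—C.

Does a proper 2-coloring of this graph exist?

No

The cycle E-D-F-C-A-E has odd length 5, so it cannot be 2-colored; at least 3 colors are needed.
So 2 colors are not enough.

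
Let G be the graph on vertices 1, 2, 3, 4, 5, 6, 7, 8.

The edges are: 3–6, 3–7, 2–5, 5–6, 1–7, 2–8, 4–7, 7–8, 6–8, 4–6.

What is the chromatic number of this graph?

2 and 8 are adjacent, so at least 2 colors are needed.
2 colors suffice: color a → {2, 6, 7}; color b → {1, 3, 4, 5, 8}. No two adjacent vertices share a color.

2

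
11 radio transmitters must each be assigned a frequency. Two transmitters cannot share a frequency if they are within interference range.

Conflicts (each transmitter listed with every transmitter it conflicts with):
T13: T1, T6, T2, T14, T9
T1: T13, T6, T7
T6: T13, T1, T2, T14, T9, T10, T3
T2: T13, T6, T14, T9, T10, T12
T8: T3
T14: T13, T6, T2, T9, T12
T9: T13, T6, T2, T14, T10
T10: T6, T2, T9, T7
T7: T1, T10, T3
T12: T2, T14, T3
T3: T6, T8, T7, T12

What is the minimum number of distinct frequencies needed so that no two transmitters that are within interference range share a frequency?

5

T13, T6, T2, T14, T9 all conflict with each other, so at least 5 frequencies are needed.
5 frequencies suffice: frequency 1 → {T6, T8, T7, T12}; frequency 2 → {T1, T2, T3}; frequency 3 → {T14, T10}; frequency 4 → {T9}; frequency 5 → {T13}. Each listed conflict is separated.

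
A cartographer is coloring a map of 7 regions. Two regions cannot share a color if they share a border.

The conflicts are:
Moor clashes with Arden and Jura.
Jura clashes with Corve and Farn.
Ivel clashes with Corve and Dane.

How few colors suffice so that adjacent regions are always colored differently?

Jura and Corve conflict, so at least 2 colors are needed.
2 colors suffice: color 1 → {Arden, Jura, Ivel}; color 2 → {Moor, Corve, Dane, Farn}. Every pair that conflicts lands in different colors.

2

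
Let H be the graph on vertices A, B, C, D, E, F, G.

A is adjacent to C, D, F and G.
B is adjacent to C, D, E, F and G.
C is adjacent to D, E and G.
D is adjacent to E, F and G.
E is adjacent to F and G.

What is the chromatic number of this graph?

B, C, D, E, G form a clique, so at least 5 colors are needed.
A valid assignment using 5 colors: A=yellow, B=yellow, C=green, D=red, E=purple, F=blue, G=blue. Every edge joins two different colors.

5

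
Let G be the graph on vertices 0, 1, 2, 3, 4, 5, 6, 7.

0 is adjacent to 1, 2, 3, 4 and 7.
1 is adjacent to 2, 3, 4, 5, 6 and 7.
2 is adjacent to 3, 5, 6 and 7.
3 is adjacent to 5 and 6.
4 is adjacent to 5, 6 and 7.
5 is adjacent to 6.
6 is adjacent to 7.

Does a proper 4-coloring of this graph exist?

No

1, 2, 3, 5, 6 are pairwise adjacent (a clique of size 5), so at least 5 colors are needed.
So 4 colors are not enough.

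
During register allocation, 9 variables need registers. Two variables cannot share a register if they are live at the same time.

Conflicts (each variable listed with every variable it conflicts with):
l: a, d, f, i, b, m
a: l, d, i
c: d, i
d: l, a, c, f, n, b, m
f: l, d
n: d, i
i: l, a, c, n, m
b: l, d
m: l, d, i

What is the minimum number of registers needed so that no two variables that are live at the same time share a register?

l, d, f all conflict with each other, so at least 3 registers are needed.
3 registers suffice: register 1 → {d, i}; register 2 → {l, c, n}; register 3 → {a, f, b, m}. Each listed conflict is separated.

3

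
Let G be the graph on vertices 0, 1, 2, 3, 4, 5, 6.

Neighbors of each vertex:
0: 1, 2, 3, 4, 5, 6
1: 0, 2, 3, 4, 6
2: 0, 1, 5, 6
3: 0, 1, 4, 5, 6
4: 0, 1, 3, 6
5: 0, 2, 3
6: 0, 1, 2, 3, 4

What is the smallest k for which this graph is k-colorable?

0, 1, 3, 4, 6 are mutually adjacent (a clique of size 5), so at least 5 colors are needed.
A valid assignment using 5 colors: 0=red, 1=yellow, 2=blue, 3=blue, 4=purple, 5=green, 6=green. Every edge joins two different colors.

5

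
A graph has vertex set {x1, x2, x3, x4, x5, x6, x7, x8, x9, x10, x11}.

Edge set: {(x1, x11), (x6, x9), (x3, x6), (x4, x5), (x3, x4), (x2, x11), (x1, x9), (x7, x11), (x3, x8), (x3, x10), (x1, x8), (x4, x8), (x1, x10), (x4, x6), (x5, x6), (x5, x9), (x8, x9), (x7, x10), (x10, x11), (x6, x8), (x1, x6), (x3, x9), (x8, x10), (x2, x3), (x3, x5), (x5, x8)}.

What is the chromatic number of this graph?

5

x3, x5, x6, x8, x9 form a clique, so at least 5 colors are needed.
5 colors suffice: color 1 → {x1, x3, x7}; color 2 → {x8, x11}; color 3 → {x2, x6, x10}; color 4 → {x4, x9}; color 5 → {x5}. Every edge joins two different colors.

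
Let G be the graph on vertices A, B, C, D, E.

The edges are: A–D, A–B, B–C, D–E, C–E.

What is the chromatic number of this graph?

3

The cycle A-B-C-E-D-A has odd length 5, so it cannot be 2-colored; at least 3 colors are needed.
A valid assignment using 3 colors: A=red, B=blue, C=red, D=blue, E=green. No two adjacent vertices share a color.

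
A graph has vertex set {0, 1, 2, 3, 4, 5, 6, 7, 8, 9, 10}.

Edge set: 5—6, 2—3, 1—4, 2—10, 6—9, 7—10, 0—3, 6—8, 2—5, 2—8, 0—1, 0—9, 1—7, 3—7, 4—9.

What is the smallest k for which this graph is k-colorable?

5 and 6 are adjacent, so at least 2 colors are needed.
2 colors suffice: color a → {0, 2, 4, 6, 7}; color b → {1, 3, 5, 8, 9, 10}. Each edge has distinct colors on its endpoints.

2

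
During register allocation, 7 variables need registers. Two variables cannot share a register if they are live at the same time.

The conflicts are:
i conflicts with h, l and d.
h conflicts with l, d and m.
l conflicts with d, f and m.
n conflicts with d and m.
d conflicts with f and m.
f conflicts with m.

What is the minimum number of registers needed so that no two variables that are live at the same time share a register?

4

i, h, l, d pairwise conflict, so at least 4 registers are needed.
Using 4 registers: i=2, h=4, l=3, n=3, d=1, f=4, m=2. Every pair that conflicts lands in different registers.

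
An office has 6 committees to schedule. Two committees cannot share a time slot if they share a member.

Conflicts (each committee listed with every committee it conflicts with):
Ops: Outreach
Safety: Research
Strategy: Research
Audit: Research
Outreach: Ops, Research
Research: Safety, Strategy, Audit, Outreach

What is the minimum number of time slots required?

Outreach and Research conflict, so at least 2 time slots are needed.
A valid assignment using 2 time slots: Ops=1, Safety=2, Strategy=2, Audit=2, Outreach=2, Research=1. Every pair that conflicts lands in different time slots.

2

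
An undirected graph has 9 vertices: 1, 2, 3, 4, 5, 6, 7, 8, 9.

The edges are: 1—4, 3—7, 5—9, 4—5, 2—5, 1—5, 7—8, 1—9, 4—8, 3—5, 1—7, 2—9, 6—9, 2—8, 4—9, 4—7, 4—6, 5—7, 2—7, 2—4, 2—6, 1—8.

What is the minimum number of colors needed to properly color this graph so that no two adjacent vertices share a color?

2, 4, 5, 7 are pairwise adjacent (a clique of size 4), so at least 4 colors are needed.
4 colors suffice: color red → {3, 4}; color blue → {5, 6, 8}; color green → {1, 2}; color yellow → {7, 9}. No two adjacent vertices share a color.

4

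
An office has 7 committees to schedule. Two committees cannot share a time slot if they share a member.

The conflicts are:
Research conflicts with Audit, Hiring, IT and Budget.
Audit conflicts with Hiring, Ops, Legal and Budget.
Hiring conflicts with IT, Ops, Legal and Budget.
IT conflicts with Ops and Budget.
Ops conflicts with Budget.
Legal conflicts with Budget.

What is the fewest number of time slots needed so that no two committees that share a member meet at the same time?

Audit, Hiring, Legal, Budget are mutually in conflict, so at least 4 time slots are needed.
4 time slots suffice: time slot 1 → {Hiring}; time slot 2 → {Budget}; time slot 3 → {Audit, IT}; time slot 4 → {Research, Ops, Legal}. No two conflicting committees share a time slot.

4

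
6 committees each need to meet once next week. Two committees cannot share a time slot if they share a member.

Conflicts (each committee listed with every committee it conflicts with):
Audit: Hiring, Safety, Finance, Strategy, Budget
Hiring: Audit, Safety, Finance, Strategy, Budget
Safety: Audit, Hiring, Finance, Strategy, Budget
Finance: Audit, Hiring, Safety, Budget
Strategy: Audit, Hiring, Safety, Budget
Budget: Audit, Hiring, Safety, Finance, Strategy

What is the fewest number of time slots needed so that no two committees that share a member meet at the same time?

5

Audit, Hiring, Safety, Finance, Budget are mutually in conflict, so at least 5 time slots are needed.
5 time slots suffice: time slot 1 → {Audit}; time slot 2 → {Safety}; time slot 3 → {Hiring}; time slot 4 → {Budget}; time slot 5 → {Finance, Strategy}. No two conflicting committees share a time slot.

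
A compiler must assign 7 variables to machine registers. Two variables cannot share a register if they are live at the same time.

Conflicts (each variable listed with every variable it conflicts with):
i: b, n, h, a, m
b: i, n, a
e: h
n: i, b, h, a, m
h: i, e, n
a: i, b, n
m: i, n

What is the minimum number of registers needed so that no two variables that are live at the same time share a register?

4

i, b, n, a are mutually in conflict, so at least 4 registers are needed.
4 registers suffice: register 1 → {e, n}; register 2 → {i}; register 3 → {b, h, m}; register 4 → {a}. Each listed conflict is separated.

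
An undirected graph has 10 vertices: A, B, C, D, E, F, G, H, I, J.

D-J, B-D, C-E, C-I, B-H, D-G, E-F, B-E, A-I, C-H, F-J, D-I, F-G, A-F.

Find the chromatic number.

3

The cycle I-D-G-F-A-I has odd length 5, so it cannot be 2-colored; at least 3 colors are needed.
One proper 3-coloring: A=3, B=3, C=1, D=1, E=2, F=1, G=2, H=2, I=2, J=2. Each edge has distinct colors on its endpoints.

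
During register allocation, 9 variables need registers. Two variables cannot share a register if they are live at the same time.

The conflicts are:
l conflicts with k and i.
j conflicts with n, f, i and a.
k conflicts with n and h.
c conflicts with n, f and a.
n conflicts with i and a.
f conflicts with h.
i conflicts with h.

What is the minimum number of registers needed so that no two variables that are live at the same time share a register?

c, n, a all conflict with each other, so at least 3 registers are needed.
A valid assignment using 3 registers: l=1, j=2, k=2, c=2, n=1, f=3, i=3, a=3, h=1. No two conflicting variables share a register.

3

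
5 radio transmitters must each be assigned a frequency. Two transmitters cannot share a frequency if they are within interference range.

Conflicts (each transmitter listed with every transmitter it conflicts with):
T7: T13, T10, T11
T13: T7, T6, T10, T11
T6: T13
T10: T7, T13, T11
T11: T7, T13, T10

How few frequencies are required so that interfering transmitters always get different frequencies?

4

T7, T13, T10, T11 pairwise conflict, so at least 4 frequencies are needed.
A valid assignment using 4 frequencies: T7=2, T13=1, T6=2, T10=4, T11=3. No two conflicting transmitters share a frequency.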